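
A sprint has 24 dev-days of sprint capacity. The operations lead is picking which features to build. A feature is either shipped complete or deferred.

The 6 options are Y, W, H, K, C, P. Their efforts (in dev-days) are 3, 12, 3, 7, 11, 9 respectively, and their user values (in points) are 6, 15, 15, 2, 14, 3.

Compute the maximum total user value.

37

Y + W + H: effort 3 + 12 + 3 = 18 ≤ 24, user value 6 + 15 + 15 = 36.
Y + H + K + C: effort 3 + 3 + 7 + 11 = 24 ≤ 24, user value 6 + 15 + 2 + 14 = 37.
Best is Y, H, K, and C with total user value 37.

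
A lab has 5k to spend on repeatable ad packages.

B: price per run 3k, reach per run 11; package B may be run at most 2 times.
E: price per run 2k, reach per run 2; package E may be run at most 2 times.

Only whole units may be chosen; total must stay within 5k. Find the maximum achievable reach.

B has the best ratio (11/3); taking only B gives at most 1×11 = 11 (stopped by the price limit).
Mixing does better — 1×B and 1×E: price 5 ≤ 5, reach 1·11 + 1·2 = 13.

13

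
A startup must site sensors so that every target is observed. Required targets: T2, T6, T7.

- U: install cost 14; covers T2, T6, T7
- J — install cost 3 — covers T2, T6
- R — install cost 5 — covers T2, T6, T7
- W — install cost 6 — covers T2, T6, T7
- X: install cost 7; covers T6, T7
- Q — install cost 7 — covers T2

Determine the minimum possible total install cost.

This is a weighted set-cover instance.
The greedy cost-per-new-target heuristic would pick J and R for 8, but a cheaper cover exists.
R alone covers T2, T6, T7 — every target.
Total install cost: 5.
No cover costs less than 5.

5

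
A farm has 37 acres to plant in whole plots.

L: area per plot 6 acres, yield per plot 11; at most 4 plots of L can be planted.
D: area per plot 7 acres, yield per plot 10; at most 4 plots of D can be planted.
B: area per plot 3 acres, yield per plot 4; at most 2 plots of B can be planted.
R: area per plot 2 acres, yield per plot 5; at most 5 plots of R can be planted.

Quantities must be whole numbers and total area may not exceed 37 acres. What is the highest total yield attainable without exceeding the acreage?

This is a bounded integer knapsack.
R has the best ratio (5/2); taking only R gives at most 5×5 = 25 (stopped by the supply cap of 5).
Mixing does better — 4×L, 1×B, and 5×R: area 37 ≤ 37, yield 4·11 + 1·4 + 5·5 = 73.

73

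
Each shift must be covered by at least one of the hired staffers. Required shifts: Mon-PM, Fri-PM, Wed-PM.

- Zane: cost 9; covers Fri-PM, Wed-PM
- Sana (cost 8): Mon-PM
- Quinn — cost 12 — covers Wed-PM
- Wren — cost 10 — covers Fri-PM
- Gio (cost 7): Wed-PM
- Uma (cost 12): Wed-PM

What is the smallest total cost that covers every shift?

Choose Zane and Sana: together they cover Mon-PM, Fri-PM, Wed-PM — every shift.
Total cost: 9 + 8 = 17.
No cover costs less than 17.

17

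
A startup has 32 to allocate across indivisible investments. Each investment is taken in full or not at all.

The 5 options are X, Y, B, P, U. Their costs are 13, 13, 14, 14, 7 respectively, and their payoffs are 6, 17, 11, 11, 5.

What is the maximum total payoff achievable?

This is a 0-1 knapsack instance.
Y + P: cost 13 + 14 = 27 ≤ 32, payoff 17 + 11 = 28.
Y + B: cost 13 + 14 = 27 ≤ 32, payoff 17 + 11 = 28.
X + Y: cost 13 + 13 = 26 ≤ 32, payoff 6 + 17 = 23.
The maximum payoff is 28; one optimal choice is Y and B.

28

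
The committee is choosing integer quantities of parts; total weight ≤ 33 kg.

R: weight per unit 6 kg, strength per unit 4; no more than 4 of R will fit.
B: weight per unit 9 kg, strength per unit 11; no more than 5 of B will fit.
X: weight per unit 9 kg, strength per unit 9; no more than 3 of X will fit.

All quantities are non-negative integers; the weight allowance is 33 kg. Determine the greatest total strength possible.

This is a bounded integer knapsack.
B has the best ratio (11/9); taking only B gives at most 3×11 = 33 (stopped by the weight limit).
Mixing does better — 1×R and 3×B: weight 33 ≤ 33, strength 1·4 + 3·11 = 37.

37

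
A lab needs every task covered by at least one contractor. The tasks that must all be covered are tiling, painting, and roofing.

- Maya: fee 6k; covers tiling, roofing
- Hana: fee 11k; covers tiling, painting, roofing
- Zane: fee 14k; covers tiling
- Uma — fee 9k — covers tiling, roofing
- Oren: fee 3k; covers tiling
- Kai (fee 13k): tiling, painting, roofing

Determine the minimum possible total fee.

The greedy cost-per-new-task heuristic would pick Maya and Hana for 17, but a cheaper cover exists.
Hana alone covers tiling, painting, roofing — every task.
Total fee: 11.
No cover costs less than 11.

11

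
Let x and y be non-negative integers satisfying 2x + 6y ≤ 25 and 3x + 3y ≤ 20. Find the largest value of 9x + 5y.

The continuous relaxation peaks at (6.67, 0) with value 60.00; rounding to a feasible lattice point costs some objective.
(x,y)=(6,0): 2·6+6·0=12≤25, 3·6+3·0=18≤20, objective 54.
(x,y)=(5,1): 2·5+6·1=16≤25, 3·5+3·1=18≤20, objective 50.
(x,y)=(5,0): 2·5+6·0=10≤25, 3·5+3·0=15≤20, objective 45.
Maximum is 54 at (x,y)=(6,0).

54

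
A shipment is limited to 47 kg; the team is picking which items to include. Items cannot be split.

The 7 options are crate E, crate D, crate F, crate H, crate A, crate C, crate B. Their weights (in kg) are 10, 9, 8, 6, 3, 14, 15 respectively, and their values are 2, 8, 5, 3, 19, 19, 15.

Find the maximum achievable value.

64

Treat it as a binary knapsack problem.
crate D + crate H + crate A + crate C + crate B: weight 9 + 6 + 3 + 14 + 15 = 47 ≤ 47, value 8 + 3 + 19 + 19 + 15 = 64.
crate F + crate H + crate A + crate C + crate B: weight 8 + 6 + 3 + 14 + 15 = 46 ≤ 47, value 5 + 3 + 19 + 19 + 15 = 61.
crate D + crate A + crate C + crate B: weight 9 + 3 + 14 + 15 = 41 ≤ 47, value 8 + 19 + 19 + 15 = 61.
Best is crate D, crate H, crate A, crate C, and crate B with total value 64.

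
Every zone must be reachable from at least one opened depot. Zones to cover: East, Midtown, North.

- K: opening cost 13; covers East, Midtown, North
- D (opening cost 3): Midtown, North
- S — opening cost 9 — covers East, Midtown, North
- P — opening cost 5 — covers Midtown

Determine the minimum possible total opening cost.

The greedy cost-per-new-zone heuristic would pick D and S for 12, but a cheaper cover exists.
S alone covers East, Midtown, North — every zone.
Total opening cost: 9.
No cover costs less than 9.

9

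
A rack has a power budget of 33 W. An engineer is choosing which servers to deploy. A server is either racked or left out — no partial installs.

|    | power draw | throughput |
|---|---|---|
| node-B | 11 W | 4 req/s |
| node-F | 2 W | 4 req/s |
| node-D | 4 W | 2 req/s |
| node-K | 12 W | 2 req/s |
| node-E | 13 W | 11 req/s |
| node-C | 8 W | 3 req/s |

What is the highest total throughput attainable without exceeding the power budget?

21

Treat it as a binary knapsack problem.
Allowing fractional choices, the relaxed optimum would be about 22.2, but servers are indivisible.
node-B + node-F + node-D + node-E: power draw 11 + 2 + 4 + 13 = 30 ≤ 33, throughput 4 + 4 + 2 + 11 = 21.
node-F + node-D + node-E + node-C: power draw 2 + 4 + 13 + 8 = 27 ≤ 33, throughput 4 + 2 + 11 + 3 = 20.
node-B + node-F + node-E: power draw 11 + 2 + 13 = 26 ≤ 33, throughput 4 + 4 + 11 = 19.
Best is node-B, node-F, node-D, and node-E with total throughput 21.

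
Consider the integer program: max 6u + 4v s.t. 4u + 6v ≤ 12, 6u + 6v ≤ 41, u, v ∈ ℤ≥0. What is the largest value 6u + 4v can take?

18

(u,v)=(3,0) is feasible, giving 18.
(u,v)=(2,0) is feasible, giving 12.
No feasible integer point exceeds 18.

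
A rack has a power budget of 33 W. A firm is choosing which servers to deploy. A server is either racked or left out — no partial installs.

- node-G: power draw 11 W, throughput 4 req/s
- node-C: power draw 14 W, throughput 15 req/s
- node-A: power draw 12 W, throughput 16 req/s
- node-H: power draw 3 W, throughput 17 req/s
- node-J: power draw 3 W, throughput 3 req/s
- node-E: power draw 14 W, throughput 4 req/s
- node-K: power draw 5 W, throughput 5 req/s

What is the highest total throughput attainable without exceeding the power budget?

Allowing fractional choices, the relaxed optimum would be about 52.0, but servers are indivisible.
node-G + node-A + node-H + node-K: power draw 11 + 12 + 3 + 5 = 31 ≤ 33, throughput 4 + 16 + 17 + 5 = 42.
node-C + node-A + node-H: power draw 14 + 12 + 3 = 29 ≤ 33, throughput 15 + 16 + 17 = 48.
node-C + node-A + node-H + node-J: power draw 14 + 12 + 3 + 3 = 32 ≤ 33, throughput 15 + 16 + 17 + 3 = 51.
Best is node-C, node-A, node-H, and node-J with total throughput 51.

51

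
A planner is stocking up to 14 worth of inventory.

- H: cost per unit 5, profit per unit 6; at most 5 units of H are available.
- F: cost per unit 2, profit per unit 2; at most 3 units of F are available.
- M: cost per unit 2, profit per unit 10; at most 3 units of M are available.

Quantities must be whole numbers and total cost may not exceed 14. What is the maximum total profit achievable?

Take 1×H, 1×F, and 3×M: cost 13 ≤ 14, profit 1·6 + 1·2 + 3·10 = 38.
M has the best ratio (10/2) and is taken to its limit of 3; remaining capacity is filled optimally with the others.

38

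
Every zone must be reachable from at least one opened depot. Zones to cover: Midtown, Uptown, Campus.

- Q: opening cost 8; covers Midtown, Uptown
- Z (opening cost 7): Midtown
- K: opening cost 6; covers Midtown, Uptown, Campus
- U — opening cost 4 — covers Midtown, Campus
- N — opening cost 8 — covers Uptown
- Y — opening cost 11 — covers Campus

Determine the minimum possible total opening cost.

6

This is a weighted set-cover instance.
K alone covers Midtown, Uptown, Campus — every zone.
Total opening cost: 6.
No cover costs less than 6.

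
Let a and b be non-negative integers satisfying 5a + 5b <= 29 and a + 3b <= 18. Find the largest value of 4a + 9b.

(a,b)=(0,5): 5·0+5·5=25≤29, 1·0+3·5=15≤18, objective 45.
(a,b)=(1,4): 5·1+5·4=25≤29, 1·1+3·4=13≤18, objective 40.
(a,b)=(0,4): 5·0+5·4=20≤29, 1·0+3·4=12≤18, objective 36.
Maximum is 45 at (a,b)=(0,5).

45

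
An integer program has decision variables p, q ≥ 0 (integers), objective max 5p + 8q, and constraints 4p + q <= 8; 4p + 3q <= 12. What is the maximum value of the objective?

32

(p,q)=(0,4): 4·0+1·4=4≤8, 4·0+3·4=12≤12, objective 32.
(p,q)=(0,3): 4·0+1·3=3≤8, 4·0+3·3=9≤12, objective 24.
No feasible integer point exceeds 32.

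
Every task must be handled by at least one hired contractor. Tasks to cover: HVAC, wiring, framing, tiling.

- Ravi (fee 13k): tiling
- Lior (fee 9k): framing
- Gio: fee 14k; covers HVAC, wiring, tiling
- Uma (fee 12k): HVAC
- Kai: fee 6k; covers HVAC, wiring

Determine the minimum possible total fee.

23

This is an integer covering problem.
The greedy cost-per-new-task heuristic would pick Kai, Lior, and Ravi for 28, but a cheaper cover exists.
Choose Lior and Gio: together they cover HVAC, wiring, framing, tiling — every task.
Total fee: 9 + 14 = 23.
No cover costs less than 23.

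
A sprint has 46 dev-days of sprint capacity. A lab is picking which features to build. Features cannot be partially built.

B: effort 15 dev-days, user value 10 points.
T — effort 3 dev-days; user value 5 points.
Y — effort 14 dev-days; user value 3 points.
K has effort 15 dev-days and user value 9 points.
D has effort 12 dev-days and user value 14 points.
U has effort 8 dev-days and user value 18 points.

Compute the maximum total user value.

Treat it as a binary knapsack problem.
Take B, T, D, and U: effort 15 + 3 + 12 + 8 = 38 ≤ 46, user value 10 + 5 + 14 + 18 = 47.
No other feasible combination does better.

47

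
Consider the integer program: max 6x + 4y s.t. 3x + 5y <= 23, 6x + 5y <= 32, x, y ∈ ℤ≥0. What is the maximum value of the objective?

(x,y)=(5,0): 3·5+5·0=15≤23, 6·5+5·0=30≤32, objective 30.
(x,y)=(4,1): 3·4+5·1=17≤23, 6·4+5·1=29≤32, objective 28.
(x,y)=(4,0): 3·4+5·0=12≤23, 6·4+5·0=24≤32, objective 24.
Maximum is 30 at (x,y)=(5,0).

30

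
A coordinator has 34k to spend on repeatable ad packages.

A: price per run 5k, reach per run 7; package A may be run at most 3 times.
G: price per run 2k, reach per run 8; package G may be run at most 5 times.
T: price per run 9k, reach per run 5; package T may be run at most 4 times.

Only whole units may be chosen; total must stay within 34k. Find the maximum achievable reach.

66

This is a bounded integer knapsack.
3×A, 5×G, and 1×T: price 34 ≤ 34, reach 3·7 + 5·8 + 1·5 = 66.
3×A and 5×G: price 25 ≤ 34, reach 3·7 + 5·8 = 61.
Best is 66.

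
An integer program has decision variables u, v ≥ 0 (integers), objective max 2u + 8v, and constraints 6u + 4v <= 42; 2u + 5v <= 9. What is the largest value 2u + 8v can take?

12

Relaxing integrality, the LP optimum is 14.40 at (u,v) = (0, 1.8), which is not an integer point.
(u,v)=(2,1): 6·2+4·1=16≤42, 2·2+5·1=9≤9, objective 12.
(u,v)=(1,1): 6·1+4·1=10≤42, 2·1+5·1=7≤9, objective 10.
The best lattice point is (2,1), giving 12.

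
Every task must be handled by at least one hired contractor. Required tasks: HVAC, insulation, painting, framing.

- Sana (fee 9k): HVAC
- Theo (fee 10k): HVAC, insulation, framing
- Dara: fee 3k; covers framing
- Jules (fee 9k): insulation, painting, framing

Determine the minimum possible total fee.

This is an integer covering problem.
The greedy cost-per-new-task heuristic would pick Dara, Jules, and Sana for 21, but a cheaper cover exists.
Choose Sana and Jules: together they cover HVAC, insulation, painting, framing — every task.
Total fee: 9 + 9 = 18.
No cover costs less than 18.

18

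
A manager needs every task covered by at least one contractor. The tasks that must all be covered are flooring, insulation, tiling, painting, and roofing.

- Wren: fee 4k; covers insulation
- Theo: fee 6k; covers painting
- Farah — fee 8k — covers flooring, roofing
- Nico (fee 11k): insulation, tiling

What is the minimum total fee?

25

The greedy cost-per-new-task heuristic would pick Wren, Farah, Theo, and Nico for 29, but a cheaper cover exists.
Choose Theo, Farah, and Nico: together they cover flooring, insulation, tiling, painting, roofing — every task.
Total fee: 6 + 8 + 11 = 25.
No cover costs less than 25.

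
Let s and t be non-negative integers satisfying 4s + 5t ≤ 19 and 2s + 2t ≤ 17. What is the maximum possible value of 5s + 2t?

(s,t)=(4,0): 4·4+5·0=16≤19, 2·4+2·0=8≤17, objective 20.
(s,t)=(3,1): 4·3+5·1=17≤19, 2·3+2·1=8≤17, objective 17.
No feasible integer point exceeds 20.

20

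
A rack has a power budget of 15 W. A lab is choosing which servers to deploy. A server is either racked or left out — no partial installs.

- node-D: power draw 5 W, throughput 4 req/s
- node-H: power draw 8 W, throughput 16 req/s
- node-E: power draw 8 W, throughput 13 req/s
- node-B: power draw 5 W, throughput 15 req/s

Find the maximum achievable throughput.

Allowing fractional choices, the relaxed optimum would be about 34.2, but servers are indivisible.
node-H + node-B: power draw 8 + 5 = 13 ≤ 15, throughput 16 + 15 = 31.
node-D + node-H: power draw 5 + 8 = 13 ≤ 15, throughput 4 + 16 = 20.
node-E + node-B: power draw 8 + 5 = 13 ≤ 15, throughput 13 + 15 = 28.
Best is node-H and node-B with total throughput 31.

31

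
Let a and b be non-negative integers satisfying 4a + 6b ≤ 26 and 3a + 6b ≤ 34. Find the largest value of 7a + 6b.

(a,b)=(6,0): 4·6+6·0=24≤26, 3·6+6·0=18≤34, objective 42.
(a,b)=(5,1): 4·5+6·1=26≤26, 3·5+6·1=21≤34, objective 41.
(a,b)=(5,0): 4·5+6·0=20≤26, 3·5+6·0=15≤34, objective 35.
No feasible integer point exceeds 42.

42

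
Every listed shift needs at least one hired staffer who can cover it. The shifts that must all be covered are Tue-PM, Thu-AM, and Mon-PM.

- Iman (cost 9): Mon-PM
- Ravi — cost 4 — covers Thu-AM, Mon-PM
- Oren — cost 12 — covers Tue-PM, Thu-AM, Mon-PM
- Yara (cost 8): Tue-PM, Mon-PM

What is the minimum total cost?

12

Oren alone covers Tue-PM, Thu-AM, Mon-PM — every shift.
Total cost: 12.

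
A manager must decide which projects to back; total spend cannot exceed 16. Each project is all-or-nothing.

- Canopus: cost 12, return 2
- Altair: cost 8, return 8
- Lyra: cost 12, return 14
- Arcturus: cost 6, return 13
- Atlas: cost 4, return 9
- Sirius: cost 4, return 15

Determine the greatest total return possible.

37

Altair + Atlas + Sirius: cost 8 + 4 + 4 = 16 ≤ 16, return 8 + 9 + 15 = 32.
Arcturus + Atlas + Sirius: cost 6 + 4 + 4 = 14 ≤ 16, return 13 + 9 + 15 = 37.
Best is Arcturus, Atlas, and Sirius with total return 37.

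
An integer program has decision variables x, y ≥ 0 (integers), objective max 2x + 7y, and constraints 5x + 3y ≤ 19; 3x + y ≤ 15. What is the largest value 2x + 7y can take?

42

(x,y)=(0,6) is feasible, giving 42.
(x,y)=(0,5) is feasible, giving 35.
Maximum is 42 at (x,y)=(0,6).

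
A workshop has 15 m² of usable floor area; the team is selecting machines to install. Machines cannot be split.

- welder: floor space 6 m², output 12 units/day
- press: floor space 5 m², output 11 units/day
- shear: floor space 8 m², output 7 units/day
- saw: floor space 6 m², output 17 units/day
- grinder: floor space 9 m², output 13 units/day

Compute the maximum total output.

30

Allowing fractional choices, the relaxed optimum would be about 36.0, but machines are indivisible.
welder + saw: floor space 6 + 6 = 12 ≤ 15, output 12 + 17 = 29.
press + saw: floor space 5 + 6 = 11 ≤ 15, output 11 + 17 = 28.
saw + grinder: floor space 6 + 9 = 15 ≤ 15, output 17 + 13 = 30.
Best is saw and grinder with total output 30.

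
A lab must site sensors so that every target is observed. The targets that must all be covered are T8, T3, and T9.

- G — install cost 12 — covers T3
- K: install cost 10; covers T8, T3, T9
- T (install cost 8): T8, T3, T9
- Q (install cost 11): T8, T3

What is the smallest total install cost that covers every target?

8

T alone covers T8, T3, T9 — every target.
Total install cost: 8.
No cover costs less than 8.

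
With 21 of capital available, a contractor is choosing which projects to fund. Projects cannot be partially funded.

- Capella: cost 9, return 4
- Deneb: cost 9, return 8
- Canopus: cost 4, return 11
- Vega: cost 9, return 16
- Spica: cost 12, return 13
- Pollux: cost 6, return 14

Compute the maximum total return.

This is an integer program with binary decision variables.
Vega + Pollux: cost 9 + 6 = 15 ≤ 21, return 16 + 14 = 30.
Deneb + Canopus + Pollux: cost 9 + 4 + 6 = 19 ≤ 21, return 8 + 11 + 14 = 33.
Canopus + Vega + Pollux: cost 4 + 9 + 6 = 19 ≤ 21, return 11 + 16 + 14 = 41.
Best is Canopus, Vega, and Pollux with total return 41.

41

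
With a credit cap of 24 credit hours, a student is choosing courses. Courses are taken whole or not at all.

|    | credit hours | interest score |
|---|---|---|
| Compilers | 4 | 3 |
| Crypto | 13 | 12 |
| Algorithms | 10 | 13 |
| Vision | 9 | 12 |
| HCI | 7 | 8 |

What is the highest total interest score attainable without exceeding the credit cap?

Compilers + Algorithms + Vision: credit hours 4 + 10 + 9 = 23 ≤ 24, interest score 3 + 13 + 12 = 28.
Algorithms + Vision: credit hours 10 + 9 = 19 ≤ 24, interest score 13 + 12 = 25.
Best is Compilers, Algorithms, and Vision with total interest score 28.

28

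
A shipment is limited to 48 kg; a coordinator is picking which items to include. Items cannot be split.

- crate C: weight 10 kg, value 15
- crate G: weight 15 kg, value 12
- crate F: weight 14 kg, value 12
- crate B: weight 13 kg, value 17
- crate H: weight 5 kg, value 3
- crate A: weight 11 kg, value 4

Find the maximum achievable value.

48

This is an integer program with binary decision variables.
Allowing fractional choices, the relaxed optimum would be about 52.8, but items are indivisible.
crate C + crate F + crate B + crate H: weight 10 + 14 + 13 + 5 = 42 ≤ 48, value 15 + 12 + 17 + 3 = 47.
crate C + crate F + crate B + crate A: weight 10 + 14 + 13 + 11 = 48 ≤ 48, value 15 + 12 + 17 + 4 = 48.
Best is crate C, crate F, crate B, and crate A with total value 48.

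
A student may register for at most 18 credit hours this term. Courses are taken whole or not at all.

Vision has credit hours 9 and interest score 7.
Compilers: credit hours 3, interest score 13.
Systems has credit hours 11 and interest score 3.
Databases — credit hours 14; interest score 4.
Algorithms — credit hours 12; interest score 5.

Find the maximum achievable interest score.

Compilers + Databases: credit hours 3 + 14 = 17 ≤ 18, interest score 13 + 4 = 17.
Vision + Compilers: credit hours 9 + 3 = 12 ≤ 18, interest score 7 + 13 = 20.
Compilers + Algorithms: credit hours 3 + 12 = 15 ≤ 18, interest score 13 + 5 = 18.
Best is Vision and Compilers with total interest score 20.

20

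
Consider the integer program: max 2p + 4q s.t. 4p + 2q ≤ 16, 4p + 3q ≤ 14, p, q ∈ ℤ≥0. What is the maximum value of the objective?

16

(p,q)=(0,4): 4·0+2·4=8≤16, 4·0+3·4=12≤14, objective 16.
(p,q)=(1,3): 4·1+2·3=10≤16, 4·1+3·3=13≤14, objective 14.
(p,q)=(0,3): 4·0+2·3=6≤16, 4·0+3·3=9≤14, objective 12.
Maximum is 16 at (p,q)=(0,4).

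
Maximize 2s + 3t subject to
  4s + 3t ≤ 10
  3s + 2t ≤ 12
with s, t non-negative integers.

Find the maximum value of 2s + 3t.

9

Relaxing integrality, the LP optimum is 10.00 at (s,t) = (0, 3.33), which is not an integer point.
(s,t)=(0,3): 4·0+3·3=9≤10, 3·0+2·3=6≤12, objective 9.
(s,t)=(1,2): 4·1+3·2=10≤10, 3·1+2·2=7≤12, objective 8.
(s,t)=(0,2): 4·0+3·2=6≤10, 3·0+2·2=4≤12, objective 6.
Maximum is 9 at (s,t)=(0,3).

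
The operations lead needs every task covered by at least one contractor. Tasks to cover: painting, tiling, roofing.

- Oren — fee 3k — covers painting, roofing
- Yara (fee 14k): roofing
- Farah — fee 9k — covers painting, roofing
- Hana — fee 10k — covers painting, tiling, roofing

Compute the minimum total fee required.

10

This is an integer covering problem.
Hana alone covers painting, tiling, roofing — every task.
Total fee: 10.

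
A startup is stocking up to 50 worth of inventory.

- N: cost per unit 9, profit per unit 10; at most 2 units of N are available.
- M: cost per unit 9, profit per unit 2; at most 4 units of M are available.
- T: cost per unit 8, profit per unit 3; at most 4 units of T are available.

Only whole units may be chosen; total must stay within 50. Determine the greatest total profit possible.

32

N has the best ratio (10/9); taking only N gives at most 2×10 = 20 (stopped by the supply cap of 2).
Mixing does better — 2×N and 4×T: cost 50 ≤ 50, profit 2·10 + 4·3 = 32.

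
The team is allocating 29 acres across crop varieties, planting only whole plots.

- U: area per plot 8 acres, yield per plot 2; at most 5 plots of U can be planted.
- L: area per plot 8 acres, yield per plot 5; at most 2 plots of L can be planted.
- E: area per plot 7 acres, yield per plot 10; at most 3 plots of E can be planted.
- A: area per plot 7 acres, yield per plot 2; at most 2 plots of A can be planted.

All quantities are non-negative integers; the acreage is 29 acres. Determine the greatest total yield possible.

35

This is a bounded integer knapsack.
1×L and 3×E: area 29 ≤ 29, yield 1·5 + 3·10 = 35.
3×E and 1×A: area 28 ≤ 29, yield 3·10 + 1·2 = 32.
Best is 35.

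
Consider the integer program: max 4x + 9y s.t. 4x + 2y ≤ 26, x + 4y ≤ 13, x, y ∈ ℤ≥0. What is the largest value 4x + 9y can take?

Relaxing integrality, the LP optimum is 39.00 at (x,y) = (5.57, 1.86), which is not an integer point.
(x,y)=(5,2): 4·5+2·2=24≤26, 1·5+4·2=13≤13, objective 38.
(x,y)=(4,2): 4·4+2·2=20≤26, 1·4+4·2=12≤13, objective 34.
(x,y)=(6,1): 4·6+2·1=26≤26, 1·6+4·1=10≤13, objective 33.
The best lattice point is (5,2), giving 38.

38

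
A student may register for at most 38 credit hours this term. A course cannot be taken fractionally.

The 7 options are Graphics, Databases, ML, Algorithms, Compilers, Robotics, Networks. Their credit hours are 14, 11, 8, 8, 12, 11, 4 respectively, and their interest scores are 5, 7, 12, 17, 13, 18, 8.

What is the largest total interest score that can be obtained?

56

Take Algorithms, Compilers, Robotics, and Networks: credit hours 8 + 12 + 11 + 4 = 35 ≤ 38, interest score 17 + 13 + 18 + 8 = 56.
No other feasible combination does better.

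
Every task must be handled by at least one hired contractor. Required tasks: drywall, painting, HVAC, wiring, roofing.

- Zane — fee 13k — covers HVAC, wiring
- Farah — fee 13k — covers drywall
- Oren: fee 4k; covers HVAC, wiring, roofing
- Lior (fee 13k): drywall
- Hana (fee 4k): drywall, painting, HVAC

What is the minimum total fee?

This is an integer covering problem.
Choose Oren and Hana: together they cover drywall, painting, HVAC, wiring, roofing — every task.
Total fee: 4 + 4 = 8.
No cover costs less than 8.

8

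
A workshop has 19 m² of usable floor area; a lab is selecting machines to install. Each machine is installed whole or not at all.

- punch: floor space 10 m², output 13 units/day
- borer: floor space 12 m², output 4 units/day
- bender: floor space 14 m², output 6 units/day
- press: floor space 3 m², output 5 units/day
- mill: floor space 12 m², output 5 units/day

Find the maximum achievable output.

This is a 0-1 knapsack instance.
Take punch and press: floor space 10 + 3 = 13 ≤ 19, output 13 + 5 = 18.
No other feasible combination does better.

18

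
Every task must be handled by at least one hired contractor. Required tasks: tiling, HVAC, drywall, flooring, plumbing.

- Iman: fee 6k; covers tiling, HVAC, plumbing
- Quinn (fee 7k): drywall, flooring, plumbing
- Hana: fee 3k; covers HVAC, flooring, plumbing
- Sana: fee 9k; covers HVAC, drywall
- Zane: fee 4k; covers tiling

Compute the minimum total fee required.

The greedy cost-per-new-task heuristic would pick Hana, Zane, and Quinn for 14, but a cheaper cover exists.
Choose Iman and Quinn: together they cover tiling, HVAC, drywall, flooring, plumbing — every task.
Total fee: 6 + 7 = 13.
No cover costs less than 13.

13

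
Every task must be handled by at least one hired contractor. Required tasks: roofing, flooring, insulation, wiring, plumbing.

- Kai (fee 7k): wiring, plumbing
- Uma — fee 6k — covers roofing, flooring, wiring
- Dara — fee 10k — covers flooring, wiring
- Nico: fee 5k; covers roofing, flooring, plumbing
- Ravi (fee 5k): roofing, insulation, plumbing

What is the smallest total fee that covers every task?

This is an integer covering problem.
Choose Uma and Ravi: together they cover roofing, flooring, insulation, wiring, plumbing — every task.
Total fee: 6 + 5 = 11.

11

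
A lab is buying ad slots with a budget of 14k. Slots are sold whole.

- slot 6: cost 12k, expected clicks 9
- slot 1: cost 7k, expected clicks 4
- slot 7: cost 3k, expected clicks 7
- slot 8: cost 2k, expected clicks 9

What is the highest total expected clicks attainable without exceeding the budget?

20

slot 6 + slot 8: cost 12 + 2 = 14 ≤ 14, expected clicks 9 + 9 = 18.
slot 1 + slot 7 + slot 8: cost 7 + 3 + 2 = 12 ≤ 14, expected clicks 4 + 7 + 9 = 20.
slot 7 + slot 8: cost 3 + 2 = 5 ≤ 14, expected clicks 7 + 9 = 16.
Best is slot 1, slot 7, and slot 8 with total expected clicks 20.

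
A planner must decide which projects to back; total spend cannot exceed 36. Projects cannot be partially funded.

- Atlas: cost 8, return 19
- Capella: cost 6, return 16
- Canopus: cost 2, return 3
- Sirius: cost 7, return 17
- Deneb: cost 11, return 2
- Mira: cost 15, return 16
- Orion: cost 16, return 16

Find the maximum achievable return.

This is an integer program with binary decision variables.
Atlas + Capella + Canopus + Sirius: cost 8 + 6 + 2 + 7 = 23 ≤ 36, return 19 + 16 + 3 + 17 = 55.
Atlas + Capella + Canopus + Sirius + Deneb: cost 8 + 6 + 2 + 7 + 11 = 34 ≤ 36, return 19 + 16 + 3 + 17 + 2 = 57.
Atlas + Capella + Sirius + Mira: cost 8 + 6 + 7 + 15 = 36 ≤ 36, return 19 + 16 + 17 + 16 = 68.
Best is Atlas, Capella, Sirius, and Mira with total return 68.

68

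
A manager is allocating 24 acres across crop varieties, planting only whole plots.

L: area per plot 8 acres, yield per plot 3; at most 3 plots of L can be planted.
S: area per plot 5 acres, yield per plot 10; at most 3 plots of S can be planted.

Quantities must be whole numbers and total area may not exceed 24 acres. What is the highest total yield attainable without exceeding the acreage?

This is a bounded integer knapsack.
S has the best ratio (10/5); taking only S gives at most 3×10 = 30 (stopped by the supply cap of 3).
Mixing does better — 1×L and 3×S: area 23 ≤ 24, yield 1·3 + 3·10 = 33.

33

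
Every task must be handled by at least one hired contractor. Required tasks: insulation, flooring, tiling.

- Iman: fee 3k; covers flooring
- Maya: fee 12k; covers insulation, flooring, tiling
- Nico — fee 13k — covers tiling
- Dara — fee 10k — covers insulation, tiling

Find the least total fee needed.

The greedy cost-per-new-task heuristic would pick Iman and Dara for 13, but a cheaper cover exists.
Maya alone covers insulation, flooring, tiling — every task.
Total fee: 12.
No cover costs less than 12.

12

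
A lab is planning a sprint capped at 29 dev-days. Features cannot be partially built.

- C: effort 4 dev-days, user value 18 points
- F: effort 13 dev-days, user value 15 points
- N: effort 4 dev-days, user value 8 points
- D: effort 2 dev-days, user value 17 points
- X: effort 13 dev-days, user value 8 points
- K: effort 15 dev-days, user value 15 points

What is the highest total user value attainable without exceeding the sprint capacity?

58

C + N + D + K: effort 4 + 4 + 2 + 15 = 25 ≤ 29, user value 18 + 8 + 17 + 15 = 58.
C + F + N + D: effort 4 + 13 + 4 + 2 = 23 ≤ 29, user value 18 + 15 + 8 + 17 = 58.
The maximum user value is 58; one optimal choice is C, F, N, and D.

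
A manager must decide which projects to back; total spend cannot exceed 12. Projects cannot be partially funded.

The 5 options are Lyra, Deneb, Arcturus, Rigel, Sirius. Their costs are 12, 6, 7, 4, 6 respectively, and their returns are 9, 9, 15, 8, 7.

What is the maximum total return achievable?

23

Allowing fractional choices, the relaxed optimum would be about 24.5, but projects are indivisible.
Deneb + Rigel: cost 6 + 4 = 10 ≤ 12, return 9 + 8 = 17.
Arcturus + Rigel: cost 7 + 4 = 11 ≤ 12, return 15 + 8 = 23.
Deneb + Sirius: cost 6 + 6 = 12 ≤ 12, return 9 + 7 = 16.
Best is Arcturus and Rigel with total return 23.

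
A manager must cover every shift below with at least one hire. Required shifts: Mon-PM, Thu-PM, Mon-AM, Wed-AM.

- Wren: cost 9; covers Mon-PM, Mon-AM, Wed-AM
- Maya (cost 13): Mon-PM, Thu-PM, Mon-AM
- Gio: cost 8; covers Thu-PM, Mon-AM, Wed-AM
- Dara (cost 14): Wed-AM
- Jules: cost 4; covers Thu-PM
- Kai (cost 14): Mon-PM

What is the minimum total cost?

This is a weighted set-cover instance.
The greedy cost-per-new-shift heuristic would pick Gio and Wren for 17, but a cheaper cover exists.
Choose Wren and Jules: together they cover Mon-PM, Thu-PM, Mon-AM, Wed-AM — every shift.
Total cost: 9 + 4 = 13.
No cover costs less than 13.

13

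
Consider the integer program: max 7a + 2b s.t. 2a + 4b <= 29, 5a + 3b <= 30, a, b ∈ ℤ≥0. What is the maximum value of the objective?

42

(a,b)=(6,0) is feasible, giving 42.
(a,b)=(5,1) is feasible, giving 37.
(a,b)=(5,0) is feasible, giving 35.
No feasible integer point exceeds 42.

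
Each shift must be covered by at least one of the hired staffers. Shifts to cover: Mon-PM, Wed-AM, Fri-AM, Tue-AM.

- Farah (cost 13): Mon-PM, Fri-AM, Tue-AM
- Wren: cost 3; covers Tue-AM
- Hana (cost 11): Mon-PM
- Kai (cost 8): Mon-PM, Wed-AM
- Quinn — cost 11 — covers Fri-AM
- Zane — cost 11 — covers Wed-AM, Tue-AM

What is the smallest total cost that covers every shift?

21

The greedy cost-per-new-shift heuristic would pick Wren, Kai, and Quinn for 22, but a cheaper cover exists.
Choose Farah and Kai: together they cover Mon-PM, Wed-AM, Fri-AM, Tue-AM — every shift.
Total cost: 13 + 8 = 21.
No cover costs less than 21.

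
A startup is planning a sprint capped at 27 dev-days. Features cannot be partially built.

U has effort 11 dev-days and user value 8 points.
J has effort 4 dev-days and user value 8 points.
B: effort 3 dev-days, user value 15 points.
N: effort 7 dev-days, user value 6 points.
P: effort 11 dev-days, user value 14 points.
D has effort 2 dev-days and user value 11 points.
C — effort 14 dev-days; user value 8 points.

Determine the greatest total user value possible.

54

J + B + N + P + D: effort 4 + 3 + 7 + 11 + 2 = 27 ≤ 27, user value 8 + 15 + 6 + 14 + 11 = 54.
J + B + P + D: effort 4 + 3 + 11 + 2 = 20 ≤ 27, user value 8 + 15 + 14 + 11 = 48.
U + J + B + N + D: effort 11 + 4 + 3 + 7 + 2 = 27 ≤ 27, user value 8 + 8 + 15 + 6 + 11 = 48.
Best is J, B, N, P, and D with total user value 54.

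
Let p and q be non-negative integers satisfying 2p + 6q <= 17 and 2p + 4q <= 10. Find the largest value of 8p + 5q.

40

(p,q)=(5,0): 2·5+6·0=10≤17, 2·5+4·0=10≤10, objective 40.
(p,q)=(4,0): 2·4+6·0=8≤17, 2·4+4·0=8≤10, objective 32.
The best lattice point is (5,0), giving 40.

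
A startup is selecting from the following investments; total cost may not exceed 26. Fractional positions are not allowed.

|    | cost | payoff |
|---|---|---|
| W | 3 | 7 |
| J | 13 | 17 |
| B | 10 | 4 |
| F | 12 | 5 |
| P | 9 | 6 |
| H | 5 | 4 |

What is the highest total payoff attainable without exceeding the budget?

This is a 0-1 knapsack instance.
Allowing fractional choices, the relaxed optimum would be about 31.3, but investments are indivisible.
W + J + B: cost 3 + 13 + 10 = 26 ≤ 26, payoff 7 + 17 + 4 = 28.
W + J + H: cost 3 + 13 + 5 = 21 ≤ 26, payoff 7 + 17 + 4 = 28.
W + J + P: cost 3 + 13 + 9 = 25 ≤ 26, payoff 7 + 17 + 6 = 30.
Best is W, J, and P with total payoff 30.

30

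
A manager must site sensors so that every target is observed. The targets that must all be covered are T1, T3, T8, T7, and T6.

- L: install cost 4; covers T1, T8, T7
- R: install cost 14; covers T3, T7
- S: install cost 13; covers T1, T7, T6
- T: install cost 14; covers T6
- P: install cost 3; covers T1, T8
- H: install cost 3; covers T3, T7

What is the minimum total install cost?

19

This is a weighted set-cover instance.
The greedy cost-per-new-target heuristic would pick L, H, and S for 20, but a cheaper cover exists.
Choose S, P, and H: together they cover T1, T3, T8, T7, T6 — every target.
Total install cost: 13 + 3 + 3 = 19.
No cover costs less than 19.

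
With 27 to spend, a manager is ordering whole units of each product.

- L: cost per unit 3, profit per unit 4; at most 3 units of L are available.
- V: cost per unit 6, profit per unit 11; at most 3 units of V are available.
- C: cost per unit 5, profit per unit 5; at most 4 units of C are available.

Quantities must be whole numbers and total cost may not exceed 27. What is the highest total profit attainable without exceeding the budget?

45

This is a bounded integer knapsack.
V has the best ratio (11/6); taking only V gives at most 3×11 = 33 (stopped by the supply cap of 3).
Mixing does better — 3×L and 3×V: cost 27 ≤ 27, profit 3·4 + 3·11 = 45.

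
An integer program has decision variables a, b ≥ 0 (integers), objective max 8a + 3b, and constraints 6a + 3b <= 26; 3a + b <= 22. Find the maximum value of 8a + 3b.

32

(a,b)=(4,0): 6·4+3·0=24≤26, 3·4+1·0=12≤22, objective 32.
(a,b)=(3,1): 6·3+3·1=21≤26, 3·3+1·1=10≤22, objective 27.
(a,b)=(3,0): 6·3+3·0=18≤26, 3·3+1·0=9≤22, objective 24.
Maximum is 32 at (a,b)=(4,0).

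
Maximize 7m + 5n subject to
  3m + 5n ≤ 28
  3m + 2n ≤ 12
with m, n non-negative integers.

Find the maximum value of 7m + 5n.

29

(m,n)=(2,3): 3·2+5·3=21≤28, 3·2+2·3=12≤12, objective 29.
(m,n)=(1,4): 3·1+5·4=23≤28, 3·1+2·4=11≤12, objective 27.
(m,n)=(0,5): 3·0+5·5=25≤28, 3·0+2·5=10≤12, objective 25.
(m,n)=(2,2): 3·2+5·2=16≤28, 3·2+2·2=10≤12, objective 24.
Maximum is 29 at (m,n)=(2,3).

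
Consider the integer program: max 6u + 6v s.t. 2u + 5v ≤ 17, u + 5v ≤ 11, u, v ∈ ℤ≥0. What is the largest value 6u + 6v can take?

48

(u,v)=(8,0): 2·8+5·0=16≤17, 1·8+5·0=8≤11, objective 48.
(u,v)=(7,0): 2·7+5·0=14≤17, 1·7+5·0=7≤11, objective 42.
No feasible integer point exceeds 48.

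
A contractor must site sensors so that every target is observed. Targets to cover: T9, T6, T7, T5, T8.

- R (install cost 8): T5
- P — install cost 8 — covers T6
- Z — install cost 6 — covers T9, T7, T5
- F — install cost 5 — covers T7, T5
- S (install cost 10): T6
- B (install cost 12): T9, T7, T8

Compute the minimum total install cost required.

The greedy cost-per-new-target heuristic would pick Z, P, and B for 26, but a cheaper cover exists.
Choose P, F, and B: together they cover T9, T6, T7, T5, T8 — every target.
Total install cost: 8 + 5 + 12 = 25.
No cover costs less than 25.

25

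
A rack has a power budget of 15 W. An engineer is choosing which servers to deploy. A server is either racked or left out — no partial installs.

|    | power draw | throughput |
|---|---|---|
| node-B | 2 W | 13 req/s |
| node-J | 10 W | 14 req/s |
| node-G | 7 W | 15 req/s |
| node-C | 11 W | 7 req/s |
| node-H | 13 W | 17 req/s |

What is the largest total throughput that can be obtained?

Take node-B and node-H: power draw 2 + 13 = 15 ≤ 15, throughput 13 + 17 = 30.
No other feasible combination does better.

30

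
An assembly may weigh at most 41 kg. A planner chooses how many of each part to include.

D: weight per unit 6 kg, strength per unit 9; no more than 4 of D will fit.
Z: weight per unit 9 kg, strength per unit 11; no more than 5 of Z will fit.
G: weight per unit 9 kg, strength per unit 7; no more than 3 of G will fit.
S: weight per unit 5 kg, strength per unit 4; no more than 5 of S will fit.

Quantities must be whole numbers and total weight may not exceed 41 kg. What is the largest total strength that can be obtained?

D has the best ratio (9/6); taking only D gives at most 4×9 = 36 (stopped by the supply cap of 4).
Mixing does better — 3×D, 2×Z, and 1×S: weight 41 ≤ 41, strength 3·9 + 2·11 + 1·4 = 53.

53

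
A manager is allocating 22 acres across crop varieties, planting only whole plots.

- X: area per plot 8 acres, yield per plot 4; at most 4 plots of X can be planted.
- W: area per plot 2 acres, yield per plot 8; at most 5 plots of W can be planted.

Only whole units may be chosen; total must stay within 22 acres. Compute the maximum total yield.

5×W: area 10 ≤ 22, yield 5·8 = 40.
1×X and 5×W: area 18 ≤ 22, yield 1·4 + 5·8 = 44.
Best is 44.

44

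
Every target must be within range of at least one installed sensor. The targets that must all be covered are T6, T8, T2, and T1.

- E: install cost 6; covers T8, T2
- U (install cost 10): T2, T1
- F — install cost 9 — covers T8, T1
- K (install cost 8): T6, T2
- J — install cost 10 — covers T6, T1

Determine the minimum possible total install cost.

16

Choose E and J: together they cover T6, T8, T2, T1 — every target.
Total install cost: 6 + 10 = 16.
No cover costs less than 16.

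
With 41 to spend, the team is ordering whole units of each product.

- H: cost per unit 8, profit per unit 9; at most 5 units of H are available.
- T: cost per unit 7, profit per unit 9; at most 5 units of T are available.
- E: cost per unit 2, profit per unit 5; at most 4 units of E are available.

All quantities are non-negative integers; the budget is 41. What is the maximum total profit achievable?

60

4×T and 4×E: cost 36 ≤ 41, profit 4·9 + 4·5 = 56.
5×T and 3×E: cost 41 ≤ 41, profit 5·9 + 3·5 = 60.
Best is 60.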